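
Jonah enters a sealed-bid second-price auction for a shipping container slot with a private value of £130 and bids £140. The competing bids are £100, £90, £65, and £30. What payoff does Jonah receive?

Jonah's payoff: £30.

Highest competing bid: £100.
Jonah's bid £140 is the highest overall, so Jonah wins and pays the second-highest bid, £100.
Payoff = value − price = £130 − £100 = £30.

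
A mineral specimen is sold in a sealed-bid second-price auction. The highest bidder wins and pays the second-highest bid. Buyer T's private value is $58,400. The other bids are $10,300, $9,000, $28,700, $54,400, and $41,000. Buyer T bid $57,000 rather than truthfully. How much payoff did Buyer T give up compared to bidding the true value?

Payoff forgone: $0.

The highest competing bid is $54,400.
Bidding truthfully at $58,400: Buyer T has the top bid, wins, and pays the second-highest bid $54,400. Payoff = $58,400 − $54,400 = $4,000.
Bidding $57,000: Buyer T has the top bid, wins, and pays the second-highest bid $54,400. Payoff = $58,400 − $54,400 = $4,000.
Regret = truthful payoff − actual payoff = $4,000 − $4,000 = $0.
The bid only affects whether you win, not the price — here both bids land on the same side of the top rival bid, so the deviation is payoff-neutral.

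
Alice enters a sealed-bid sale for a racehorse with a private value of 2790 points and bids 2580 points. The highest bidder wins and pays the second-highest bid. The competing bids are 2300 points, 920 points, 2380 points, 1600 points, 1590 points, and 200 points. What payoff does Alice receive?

410 points

Highest competing bid: 2380 points.
Alice's bid 2580 points is the highest overall, so Alice wins and pays the second-highest bid, 2380 points.
Payoff = value − price = 2790 points − 2380 points = 410 points.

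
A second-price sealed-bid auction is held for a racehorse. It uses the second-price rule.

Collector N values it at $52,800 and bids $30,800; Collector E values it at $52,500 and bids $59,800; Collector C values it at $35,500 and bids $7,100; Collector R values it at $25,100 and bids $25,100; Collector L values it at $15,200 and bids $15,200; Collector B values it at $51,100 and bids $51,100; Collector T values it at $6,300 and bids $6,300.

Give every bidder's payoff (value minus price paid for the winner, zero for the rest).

Ordered from highest: Collector E $59,800 > Collector B $51,100 > Collector N $30,800 > Collector R $25,100 > Collector L $15,200 > Collector C $7,100 > Collector T $6,300.
Collector E has the top bid and wins; the price is the second-highest bid, $51,100.
Collector E's payoff = $52,500 − $51,100 = $1,400. All other bidders lose, so their payoff is 0.

Collector N $0, Collector E $1,400, Collector C $0, Collector R $0, Collector L $0, Collector B $0, Collector T $0.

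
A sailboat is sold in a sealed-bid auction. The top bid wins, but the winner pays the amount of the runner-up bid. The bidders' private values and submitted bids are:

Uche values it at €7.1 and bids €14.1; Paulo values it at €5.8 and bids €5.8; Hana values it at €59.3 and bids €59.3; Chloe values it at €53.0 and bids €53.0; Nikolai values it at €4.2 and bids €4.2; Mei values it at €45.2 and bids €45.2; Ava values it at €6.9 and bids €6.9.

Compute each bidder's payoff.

Uche €0.0, Paulo €0.0, Hana €6.3, Chloe €0.0, Nikolai €0.0, Mei €0.0, Ava €0.0.

Bids in descending order: Hana €59.3; Chloe €53.0; Mei €45.2; Uche €14.1; Ava €6.9; Paulo €5.8; Nikolai €4.2.
Hana has the top bid and wins; the price is the second-highest bid, €53.0.
Hana's payoff = €59.3 − €53.0 = €6.3. All other bidders lose, so their payoff is 0.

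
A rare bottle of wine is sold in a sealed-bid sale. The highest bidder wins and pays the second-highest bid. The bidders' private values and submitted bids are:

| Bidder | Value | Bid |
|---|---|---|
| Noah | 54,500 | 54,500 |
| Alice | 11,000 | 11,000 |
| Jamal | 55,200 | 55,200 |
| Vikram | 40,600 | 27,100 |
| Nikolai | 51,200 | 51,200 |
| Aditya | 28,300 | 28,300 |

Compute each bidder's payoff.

Ranking the bids: Jamal 55,200; Noah 54,500; Nikolai 51,200; Aditya 28,300; Vikram 27,100; Alice 11,000.
Jamal has the top bid and wins; the price is the second-highest bid, 54,500.
Jamal's payoff = 55,200 − 54,500 = 700. All other bidders lose, so their payoff is 0.

Payoffs: Noah 0, Alice 0, Jamal 700, Vikram 0, Nikolai 0, Aditya 0.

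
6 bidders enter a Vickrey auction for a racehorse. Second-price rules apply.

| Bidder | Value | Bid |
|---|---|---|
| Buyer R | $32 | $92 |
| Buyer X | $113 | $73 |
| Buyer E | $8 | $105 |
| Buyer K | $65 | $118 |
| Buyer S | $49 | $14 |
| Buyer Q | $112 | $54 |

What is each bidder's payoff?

Bids in descending order: Buyer K $118, then Buyer E $105, then Buyer R $92, then Buyer X $73, then Buyer Q $54, then Buyer S $14.
Buyer K has the top bid and wins; the price is the second-highest bid, $105.
Buyer K's payoff = $65 − $105 = -$40. All other bidders lose, so their payoff is 0.

Payoffs: Buyer R $0, Buyer X $0, Buyer E $0, Buyer K -$40, Buyer S $0, Buyer Q $0.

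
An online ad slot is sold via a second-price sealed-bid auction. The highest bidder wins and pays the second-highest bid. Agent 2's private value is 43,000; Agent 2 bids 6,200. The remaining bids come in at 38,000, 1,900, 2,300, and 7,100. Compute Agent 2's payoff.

Highest competing bid: 38,000.
Agent 2's bid 6,200 is not the highest, so Agent 2 loses, pays nothing, and earns zero payoff.

The bidder's payoff: 0.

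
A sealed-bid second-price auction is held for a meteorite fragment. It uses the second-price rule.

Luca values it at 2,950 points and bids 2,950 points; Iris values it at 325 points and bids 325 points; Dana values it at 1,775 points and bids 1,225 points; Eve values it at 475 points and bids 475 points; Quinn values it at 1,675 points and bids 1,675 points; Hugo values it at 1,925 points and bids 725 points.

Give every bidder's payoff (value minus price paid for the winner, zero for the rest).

Ordered from highest: Luca 2,950 points, then Quinn 1,675 points, then Dana 1,225 points, then Hugo 725 points, then Eve 475 points, then Iris 325 points.
Luca has the top bid and wins; the price is the second-highest bid, 1,675 points.
Luca's payoff = 2,950 points − 1,675 points = 1,275 points. All other bidders lose, so their payoff is 0.

Luca 1,275 points, Iris 0 points, Dana 0 points, Eve 0 points, Quinn 0 points, Hugo 0 points.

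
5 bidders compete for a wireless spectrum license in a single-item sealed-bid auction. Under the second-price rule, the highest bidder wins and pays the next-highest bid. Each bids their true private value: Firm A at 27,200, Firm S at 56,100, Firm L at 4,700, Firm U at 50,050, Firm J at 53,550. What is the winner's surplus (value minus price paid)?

Surplus = 2,550.

Sorted high to low: Firm S 56,100 > Firm J 53,550 > Firm U 50,050 > Firm A 27,200 > Firm L 4,700.
Firm S wins with the top bid and pays the second-highest, 53,550.
Surplus = 56,100 − 53,550 = 2,550.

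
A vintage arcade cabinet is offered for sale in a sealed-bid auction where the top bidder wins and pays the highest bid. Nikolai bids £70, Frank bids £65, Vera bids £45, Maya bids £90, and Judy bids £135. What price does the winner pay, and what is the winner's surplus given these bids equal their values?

Sorted high to low: Judy £135, then Maya £90, then Nikolai £70, then Frank £65, then Vera £45.
Judy is the highest bidder, so Judy wins.
Under the first-price rule, the price is the highest bid: £135.
Surplus = £135 − £135 = £0.

Price £135; surplus £0.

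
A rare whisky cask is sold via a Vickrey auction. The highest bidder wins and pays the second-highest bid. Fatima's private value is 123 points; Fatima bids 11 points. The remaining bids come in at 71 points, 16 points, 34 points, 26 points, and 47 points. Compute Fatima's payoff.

Highest competing bid: 71 points.
Fatima's bid 11 points is not the highest, so Fatima loses, pays nothing, and earns zero payoff.

Payoff = 0 points.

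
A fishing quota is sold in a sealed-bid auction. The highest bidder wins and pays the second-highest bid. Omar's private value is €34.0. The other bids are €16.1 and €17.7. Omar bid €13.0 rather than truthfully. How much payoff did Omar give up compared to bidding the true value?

The highest competing bid is €17.7.
Bidding truthfully at €34.0: Omar has the top bid, wins, and pays the second-highest bid €17.7. Payoff = €34.0 − €17.7 = €16.3.
Bidding €13.0: the top bid is €17.7 (a rival), so Omar loses. Payoff = €0.0.
Regret = truthful payoff − actual payoff = €16.3 − €0.0 = €16.3.
Deviating from a truthful bid can only lose payoff in a second-price auction — never gain.

€16.3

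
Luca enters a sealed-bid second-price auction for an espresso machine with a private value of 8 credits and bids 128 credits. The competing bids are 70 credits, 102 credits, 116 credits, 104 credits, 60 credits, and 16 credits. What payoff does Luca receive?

Highest competing bid: 116 credits.
Luca's bid 128 credits is the highest overall, so Luca wins and pays the second-highest bid, 116 credits.
Payoff = value − price = 8 credits − 116 credits = -108 credits.
Overbidding won the item at a price above value — truthful bidding would have avoided this loss.

Payoff = -108 credits.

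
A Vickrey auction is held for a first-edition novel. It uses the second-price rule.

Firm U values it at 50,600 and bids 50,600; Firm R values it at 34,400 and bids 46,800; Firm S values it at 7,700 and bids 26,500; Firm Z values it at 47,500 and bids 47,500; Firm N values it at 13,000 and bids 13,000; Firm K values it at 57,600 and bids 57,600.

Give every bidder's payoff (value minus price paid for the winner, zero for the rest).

Ordered from highest: Firm K 57,600 > Firm U 50,600 > Firm Z 47,500 > Firm R 46,800 > Firm S 26,500 > Firm N 13,000.
Firm K has the top bid and wins; the price is the second-highest bid, 50,600.
Firm K's payoff = 57,600 − 50,600 = 7,000. All other bidders lose, so their payoff is 0.

Firm U 0, Firm R 0, Firm S 0, Firm Z 0, Firm N 0, Firm K 7,000.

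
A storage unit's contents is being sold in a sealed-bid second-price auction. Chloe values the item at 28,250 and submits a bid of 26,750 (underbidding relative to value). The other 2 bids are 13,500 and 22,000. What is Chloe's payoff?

6,250

Highest competing bid: 22,000.
Chloe's bid 26,750 is the highest overall, so Chloe wins and pays the second-highest bid, 22,000.
Payoff = value − price = 28,250 − 22,000 = 6,250.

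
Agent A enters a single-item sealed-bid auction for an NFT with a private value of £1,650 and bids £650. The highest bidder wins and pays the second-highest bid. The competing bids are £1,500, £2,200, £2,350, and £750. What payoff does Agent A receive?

Payoff = £0.

Highest competing bid: £2,350.
Agent A's bid £650 is not the highest, so Agent A loses, pays nothing, and earns zero payoff.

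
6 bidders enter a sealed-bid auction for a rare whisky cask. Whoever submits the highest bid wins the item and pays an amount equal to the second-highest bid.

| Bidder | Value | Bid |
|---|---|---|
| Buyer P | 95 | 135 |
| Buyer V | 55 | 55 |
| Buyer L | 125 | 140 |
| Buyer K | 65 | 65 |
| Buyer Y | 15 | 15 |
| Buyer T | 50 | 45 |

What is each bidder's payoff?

Buyer P 0, Buyer V 0, Buyer L -10, Buyer K 0, Buyer Y 0, Buyer T 0.

Ranking the bids: Buyer L 140 > Buyer P 135 > Buyer K 65 > Buyer V 55 > Buyer T 45 > Buyer Y 15.
Buyer L has the top bid and wins; the price is the second-highest bid, 135.
Buyer L's payoff = 125 − 135 = -10. All other bidders lose, so their payoff is 0.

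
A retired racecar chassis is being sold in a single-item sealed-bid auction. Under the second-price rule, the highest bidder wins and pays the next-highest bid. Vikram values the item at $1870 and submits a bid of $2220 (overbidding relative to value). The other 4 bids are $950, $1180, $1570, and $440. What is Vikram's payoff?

Payoff = $300.

Highest competing bid: $1570.
Vikram's bid $2220 is the highest overall, so Vikram wins and pays the second-highest bid, $1570.
Payoff = value − price = $1870 − $1570 = $300.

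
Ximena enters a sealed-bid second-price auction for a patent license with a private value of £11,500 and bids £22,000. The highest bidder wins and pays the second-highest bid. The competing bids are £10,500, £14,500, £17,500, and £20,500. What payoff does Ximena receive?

Ximena's payoff: -£9,000.

Highest competing bid: £20,500.
Ximena's bid £22,000 is the highest overall, so Ximena wins and pays the second-highest bid, £20,500.
Payoff = value − price = £11,500 − £20,500 = -£9,000.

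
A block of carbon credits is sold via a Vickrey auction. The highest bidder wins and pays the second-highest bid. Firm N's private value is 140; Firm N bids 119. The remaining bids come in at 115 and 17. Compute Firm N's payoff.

Highest competing bid: 115.
Firm N's bid 119 is the highest overall, so Firm N wins and pays the second-highest bid, 115.
Payoff = value − price = 140 − 115 = 25.

25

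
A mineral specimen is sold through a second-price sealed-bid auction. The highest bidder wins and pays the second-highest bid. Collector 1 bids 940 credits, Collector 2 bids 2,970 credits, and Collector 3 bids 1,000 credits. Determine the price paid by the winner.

Price paid: 1,000 credits.

Bids in descending order: Collector 2 2,970 credits, then Collector 3 1,000 credits, then Collector 1 940 credits.
Collector 2 has the highest bid, so Collector 2 wins.
The second-highest bid is 1,000 credits, so that is what Collector 2 pays.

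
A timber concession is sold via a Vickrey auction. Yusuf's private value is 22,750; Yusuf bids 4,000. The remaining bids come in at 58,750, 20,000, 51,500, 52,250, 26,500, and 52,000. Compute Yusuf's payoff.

Highest competing bid: 58,750.
Yusuf's bid 4,000 is not the highest, so Yusuf loses, pays nothing, and earns zero payoff.

Payoff = 0.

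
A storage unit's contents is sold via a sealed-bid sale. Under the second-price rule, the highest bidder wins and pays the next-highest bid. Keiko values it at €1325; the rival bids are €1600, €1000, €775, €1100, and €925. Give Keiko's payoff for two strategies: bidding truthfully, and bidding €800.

Truthful: €0; alternative: €0.

The highest competing bid is €1600.
Bidding truthfully at €1325: the top bid is €1600 (a rival), so Keiko loses. Payoff = €0.
Bidding €800: the top bid is €1600 (a rival), so Keiko loses. Payoff = €0.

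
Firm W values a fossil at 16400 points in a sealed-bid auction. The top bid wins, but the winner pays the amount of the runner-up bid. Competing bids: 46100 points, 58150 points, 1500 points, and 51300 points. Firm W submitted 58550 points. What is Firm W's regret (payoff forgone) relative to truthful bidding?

Regret: 41750 points.

The highest competing bid is 58150 points.
Bidding truthfully at 16400 points: the top bid is 58150 points (a rival), so Firm W loses. Payoff = 0 points.
Bidding 58550 points: Firm W has the top bid, wins, and pays the second-highest bid 58150 points. Payoff = 16400 points − 58150 points = -41750 points.
Regret = truthful payoff − actual payoff = 0 points − -41750 points = 41750 points.
Deviating from a truthful bid can only lose payoff in a second-price auction — never gain.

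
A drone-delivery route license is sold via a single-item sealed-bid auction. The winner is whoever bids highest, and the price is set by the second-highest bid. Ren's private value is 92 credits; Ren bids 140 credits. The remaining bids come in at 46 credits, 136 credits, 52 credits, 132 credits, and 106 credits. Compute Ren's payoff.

Highest competing bid: 136 credits.
Ren's bid 140 credits is the highest overall, so Ren wins and pays the second-highest bid, 136 credits.
Payoff = value − price = 92 credits − 136 credits = -44 credits.
Overbidding won the item at a price above value — truthful bidding would have avoided this loss.

Payoff = -44 credits.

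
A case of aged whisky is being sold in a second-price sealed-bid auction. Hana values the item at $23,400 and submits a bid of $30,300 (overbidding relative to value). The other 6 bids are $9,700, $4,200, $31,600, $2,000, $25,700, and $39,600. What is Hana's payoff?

Highest competing bid: $39,600.
Hana's bid $30,300 is not the highest, so Hana loses, pays nothing, and earns zero payoff.

Hana's payoff: $0.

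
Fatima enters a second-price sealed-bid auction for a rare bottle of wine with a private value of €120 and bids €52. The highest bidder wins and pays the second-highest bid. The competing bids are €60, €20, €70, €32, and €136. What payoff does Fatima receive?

Payoff = €0.

Highest competing bid: €136.
Fatima's bid €52 is not the highest, so Fatima loses, pays nothing, and earns zero payoff.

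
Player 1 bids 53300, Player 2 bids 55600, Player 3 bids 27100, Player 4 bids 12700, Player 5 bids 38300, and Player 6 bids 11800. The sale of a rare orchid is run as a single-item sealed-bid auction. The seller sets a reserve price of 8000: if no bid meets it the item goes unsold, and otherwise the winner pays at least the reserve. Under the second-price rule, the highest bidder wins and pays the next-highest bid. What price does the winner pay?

Ranking the bids: Player 2 55600; Player 1 53300; Player 5 38300; Player 3 27100; Player 4 12700; Player 6 11800.
Player 2 has the highest bid, so Player 2 wins.
The second-highest bid is 53300, which exceeds the reserve, so that sets the price.

53300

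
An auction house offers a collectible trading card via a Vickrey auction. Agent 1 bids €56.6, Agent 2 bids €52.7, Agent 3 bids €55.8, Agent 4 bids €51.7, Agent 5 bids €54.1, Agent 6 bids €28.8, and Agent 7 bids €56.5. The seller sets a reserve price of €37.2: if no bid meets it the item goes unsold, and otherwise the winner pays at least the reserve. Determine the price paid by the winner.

The winner pays €56.5.

Ordered from highest: Agent 1 €56.6; Agent 7 €56.5; Agent 3 €55.8; Agent 5 €54.1; Agent 2 €52.7; Agent 4 €51.7; Agent 6 €28.8.
Agent 1 has the highest bid, so Agent 1 wins.
The second-highest bid is €56.5, which exceeds the reserve, so that sets the price.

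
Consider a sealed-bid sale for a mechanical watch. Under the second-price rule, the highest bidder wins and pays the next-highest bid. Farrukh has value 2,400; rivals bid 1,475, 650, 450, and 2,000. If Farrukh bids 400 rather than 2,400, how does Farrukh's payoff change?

The highest competing bid is 2,000.
Bidding truthfully at 2,400: Farrukh has the top bid, wins, and pays the second-highest bid 2,000. Payoff = 2,400 − 2,000 = 400.
Bidding 400: the top bid is 2,000 (a rival), so Farrukh loses. Payoff = 0.
Change = 0 − 400 = -400.

-400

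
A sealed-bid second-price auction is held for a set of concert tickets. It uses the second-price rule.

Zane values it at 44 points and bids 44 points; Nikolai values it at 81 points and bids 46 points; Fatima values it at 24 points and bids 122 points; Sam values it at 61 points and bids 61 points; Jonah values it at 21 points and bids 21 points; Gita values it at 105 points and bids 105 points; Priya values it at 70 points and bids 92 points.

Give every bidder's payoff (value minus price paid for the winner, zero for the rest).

Zane 0 points, Nikolai 0 points, Fatima -81 points, Sam 0 points, Jonah 0 points, Gita 0 points, Priya 0 points.

Bids in descending order: Fatima 122 points; Gita 105 points; Priya 92 points; Sam 61 points; Nikolai 46 points; Zane 44 points; Jonah 21 points.
Fatima has the top bid and wins; the price is the second-highest bid, 105 points.
Fatima's payoff = 24 points − 105 points = -81 points. All other bidders lose, so their payoff is 0.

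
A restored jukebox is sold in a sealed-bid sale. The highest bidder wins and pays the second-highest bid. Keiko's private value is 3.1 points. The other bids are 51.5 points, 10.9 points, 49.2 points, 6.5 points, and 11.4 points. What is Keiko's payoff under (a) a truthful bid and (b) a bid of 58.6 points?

The highest competing bid is 51.5 points.
Bidding truthfully at 3.1 points: the top bid is 51.5 points (a rival), so Keiko loses. Payoff = 0.0 points.
Bidding 58.6 points: Keiko has the top bid, wins, and pays the second-highest bid 51.5 points. Payoff = 3.1 points − 51.5 points = -48.4 points.

(a) 0.0 points  (b) -48.4 points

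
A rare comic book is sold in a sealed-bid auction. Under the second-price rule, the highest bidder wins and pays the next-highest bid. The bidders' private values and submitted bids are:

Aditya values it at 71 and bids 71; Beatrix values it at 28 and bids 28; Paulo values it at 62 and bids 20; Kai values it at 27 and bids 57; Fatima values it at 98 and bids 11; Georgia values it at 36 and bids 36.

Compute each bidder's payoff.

Payoffs: Aditya 14, Beatrix 0, Paulo 0, Kai 0, Fatima 0, Georgia 0.

Ranking the bids: Aditya 71; Kai 57; Georgia 36; Beatrix 28; Paulo 20; Fatima 11.
Aditya has the top bid and wins; the price is the second-highest bid, 57.
Aditya's payoff = 71 − 57 = 14. All other bidders lose, so their payoff is 0.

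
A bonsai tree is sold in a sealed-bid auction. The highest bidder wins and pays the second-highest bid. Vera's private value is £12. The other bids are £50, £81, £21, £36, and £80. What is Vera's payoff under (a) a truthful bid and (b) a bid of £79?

The highest competing bid is £81.
Bidding truthfully at £12: the top bid is £81 (a rival), so Vera loses. Payoff = £0.
Bidding £79: the top bid is £81 (a rival), so Vera loses. Payoff = £0.

Truthful: £0; alternative: £0.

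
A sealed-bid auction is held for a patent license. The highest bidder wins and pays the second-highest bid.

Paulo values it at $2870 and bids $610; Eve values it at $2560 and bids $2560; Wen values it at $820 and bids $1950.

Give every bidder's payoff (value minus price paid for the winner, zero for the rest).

Sorted high to low: Eve $2560, then Wen $1950, then Paulo $610.
Eve has the top bid and wins; the price is the second-highest bid, $1950.
Eve's payoff = $2560 − $1950 = $610. All other bidders lose, so their payoff is 0.

Paulo $0, Eve $610, Wen $0.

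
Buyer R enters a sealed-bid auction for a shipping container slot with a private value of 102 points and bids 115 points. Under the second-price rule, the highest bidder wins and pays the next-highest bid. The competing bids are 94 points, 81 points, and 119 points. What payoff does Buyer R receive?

Highest competing bid: 119 points.
Buyer R's bid 115 points is not the highest, so Buyer R loses, pays nothing, and earns zero payoff.

0 points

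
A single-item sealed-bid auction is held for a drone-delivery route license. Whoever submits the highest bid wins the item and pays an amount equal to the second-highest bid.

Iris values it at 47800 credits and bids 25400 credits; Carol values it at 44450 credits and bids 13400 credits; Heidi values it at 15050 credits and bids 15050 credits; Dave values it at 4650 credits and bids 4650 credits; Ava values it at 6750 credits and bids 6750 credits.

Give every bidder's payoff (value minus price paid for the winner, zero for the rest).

Ranking the bids: Iris 25400 credits > Heidi 15050 credits > Carol 13400 credits > Ava 6750 credits > Dave 4650 credits.
Iris has the top bid and wins; the price is the second-highest bid, 15050 credits.
Iris's payoff = 47800 credits − 15050 credits = 32750 credits. All other bidders lose, so their payoff is 0.

Payoffs: Iris 32750 credits, Carol 0 credits, Heidi 0 credits, Dave 0 credits, Ava 0 credits.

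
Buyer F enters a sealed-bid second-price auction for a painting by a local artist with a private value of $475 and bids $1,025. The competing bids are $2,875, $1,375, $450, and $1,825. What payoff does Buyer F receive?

Payoff = $0.

Highest competing bid: $2,875.
Buyer F's bid $1,025 is not the highest, so Buyer F loses, pays nothing, and earns zero payoff.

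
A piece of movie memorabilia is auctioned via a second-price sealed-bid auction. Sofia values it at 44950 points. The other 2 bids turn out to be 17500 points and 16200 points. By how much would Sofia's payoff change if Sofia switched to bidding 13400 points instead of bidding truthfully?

Change in payoff: -27450 points.

The highest competing bid is 17500 points.
Bidding truthfully at 44950 points: Sofia has the top bid, wins, and pays the second-highest bid 17500 points. Payoff = 44950 points − 17500 points = 27450 points.
Bidding 13400 points: the top bid is 17500 points (a rival), so Sofia loses. Payoff = 0 points.
Change = 0 points − 27450 points = -27450 points.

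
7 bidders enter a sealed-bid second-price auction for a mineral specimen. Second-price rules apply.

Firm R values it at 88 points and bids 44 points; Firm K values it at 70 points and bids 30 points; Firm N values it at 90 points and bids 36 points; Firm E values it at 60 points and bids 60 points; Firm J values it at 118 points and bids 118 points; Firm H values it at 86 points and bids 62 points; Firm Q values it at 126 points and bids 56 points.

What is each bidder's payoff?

Sorted high to low: Firm J 118 points > Firm H 62 points > Firm E 60 points > Firm Q 56 points > Firm R 44 points > Firm N 36 points > Firm K 30 points.
Firm J has the top bid and wins; the price is the second-highest bid, 62 points.
Firm J's payoff = 118 points − 62 points = 56 points. All other bidders lose, so their payoff is 0.

Firm R 0 points, Firm K 0 points, Firm N 0 points, Firm E 0 points, Firm J 56 points, Firm H 0 points, Firm Q 0 points.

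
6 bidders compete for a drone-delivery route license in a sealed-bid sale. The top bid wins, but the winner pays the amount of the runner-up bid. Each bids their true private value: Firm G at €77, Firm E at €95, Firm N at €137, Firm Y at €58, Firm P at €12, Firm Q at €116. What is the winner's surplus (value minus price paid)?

€21

Ordered from highest: Firm N €137, then Firm Q €116, then Firm E €95, then Firm G €77, then Firm Y €58, then Firm P €12.
Firm N wins with the top bid and pays the second-highest, €116.
Surplus = €137 − €116 = €21.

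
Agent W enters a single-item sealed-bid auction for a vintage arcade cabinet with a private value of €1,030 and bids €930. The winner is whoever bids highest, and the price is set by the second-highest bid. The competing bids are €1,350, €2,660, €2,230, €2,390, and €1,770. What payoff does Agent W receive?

Highest competing bid: €2,660.
Agent W's bid €930 is not the highest, so Agent W loses, pays nothing, and earns zero payoff.

Payoff = €0.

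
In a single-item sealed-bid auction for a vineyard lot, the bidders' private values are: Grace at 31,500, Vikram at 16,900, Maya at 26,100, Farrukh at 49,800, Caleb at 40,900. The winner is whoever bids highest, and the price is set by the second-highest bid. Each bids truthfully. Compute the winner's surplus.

Surplus = 8,900.

Ordered from highest: Farrukh 49,800 > Caleb 40,900 > Grace 31,500 > Maya 26,100 > Vikram 16,900.
Farrukh wins with the top bid and pays the second-highest, 40,900.
Surplus = 49,800 − 40,900 = 8,900.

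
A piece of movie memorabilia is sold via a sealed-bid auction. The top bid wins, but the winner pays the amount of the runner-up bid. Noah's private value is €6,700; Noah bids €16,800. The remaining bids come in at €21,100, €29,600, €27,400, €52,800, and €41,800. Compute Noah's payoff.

Highest competing bid: €52,800.
Noah's bid €16,800 is not the highest, so Noah loses, pays nothing, and earns zero payoff.

Noah's payoff: €0.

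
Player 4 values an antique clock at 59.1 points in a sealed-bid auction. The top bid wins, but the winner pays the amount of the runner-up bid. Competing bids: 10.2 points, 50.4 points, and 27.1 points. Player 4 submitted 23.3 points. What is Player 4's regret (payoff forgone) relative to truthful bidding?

Regret: 8.7 points.

The highest competing bid is 50.4 points.
Bidding truthfully at 59.1 points: Player 4 has the top bid, wins, and pays the second-highest bid 50.4 points. Payoff = 59.1 points − 50.4 points = 8.7 points.
Bidding 23.3 points: the top bid is 50.4 points (a rival), so Player 4 loses. Payoff = 0.0 points.
Regret = truthful payoff − actual payoff = 8.7 points − 0.0 points = 8.7 points.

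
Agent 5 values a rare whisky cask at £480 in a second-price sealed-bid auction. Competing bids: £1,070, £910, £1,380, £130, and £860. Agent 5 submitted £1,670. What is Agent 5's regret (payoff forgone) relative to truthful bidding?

£900

The highest competing bid is £1,380.
Bidding truthfully at £480: the top bid is £1,380 (a rival), so Agent 5 loses. Payoff = £0.
Bidding £1,670: Agent 5 has the top bid, wins, and pays the second-highest bid £1,380. Payoff = £480 − £1,380 = -£900.
Regret = truthful payoff − actual payoff = £0 − -£900 = £900.
This is the dominant-strategy logic: truthful bidding weakly beats any alternative.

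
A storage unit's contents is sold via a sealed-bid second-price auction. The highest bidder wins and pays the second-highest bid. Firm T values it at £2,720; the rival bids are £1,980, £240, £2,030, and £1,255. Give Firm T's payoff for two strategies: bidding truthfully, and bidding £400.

Truthful: £690; alternative: £0.

The highest competing bid is £2,030.
Bidding truthfully at £2,720: Firm T has the top bid, wins, and pays the second-highest bid £2,030. Payoff = £2,720 − £2,030 = £690.
Bidding £400: the top bid is £2,030 (a rival), so Firm T loses. Payoff = £0.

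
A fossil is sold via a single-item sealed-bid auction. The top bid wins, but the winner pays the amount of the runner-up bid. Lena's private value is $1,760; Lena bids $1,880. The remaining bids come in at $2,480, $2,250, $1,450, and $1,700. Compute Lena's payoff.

$0

Highest competing bid: $2,480.
Lena's bid $1,880 is not the highest, so Lena loses, pays nothing, and earns zero payoff.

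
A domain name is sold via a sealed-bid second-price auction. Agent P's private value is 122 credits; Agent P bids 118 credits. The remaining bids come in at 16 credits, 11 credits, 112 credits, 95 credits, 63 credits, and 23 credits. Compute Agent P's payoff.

Agent P's payoff: 10 credits.

Highest competing bid: 112 credits.
Agent P's bid 118 credits is the highest overall, so Agent P wins and pays the second-highest bid, 112 credits.
Payoff = value − price = 122 credits − 112 credits = 10 credits.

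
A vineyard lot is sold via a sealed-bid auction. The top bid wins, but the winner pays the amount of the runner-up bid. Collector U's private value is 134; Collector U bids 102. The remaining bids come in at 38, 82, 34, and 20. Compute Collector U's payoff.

52

Highest competing bid: 82.
Collector U's bid 102 is the highest overall, so Collector U wins and pays the second-highest bid, 82.
Payoff = value − price = 134 − 82 = 52.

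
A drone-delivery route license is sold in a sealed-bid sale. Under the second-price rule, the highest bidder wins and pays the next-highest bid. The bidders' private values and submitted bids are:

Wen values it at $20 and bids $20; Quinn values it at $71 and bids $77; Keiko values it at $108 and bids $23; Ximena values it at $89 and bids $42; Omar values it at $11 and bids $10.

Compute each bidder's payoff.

Wen $0, Quinn $29, Keiko $0, Ximena $0, Omar $0.

Bids in descending order: Quinn $77; Ximena $42; Keiko $23; Wen $20; Omar $10.
Quinn has the top bid and wins; the price is the second-highest bid, $42.
Quinn's payoff = $71 − $42 = $29. All other bidders lose, so their payoff is 0.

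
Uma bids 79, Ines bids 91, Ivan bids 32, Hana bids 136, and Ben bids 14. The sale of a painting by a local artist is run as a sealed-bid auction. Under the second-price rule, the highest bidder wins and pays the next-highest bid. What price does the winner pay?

Price paid: 91.

Sorted high to low: Hana 136, then Ines 91, then Uma 79, then Ivan 32, then Ben 14.
Hana has the highest bid, so Hana wins.
The second-highest bid is 91, so that is what Hana pays.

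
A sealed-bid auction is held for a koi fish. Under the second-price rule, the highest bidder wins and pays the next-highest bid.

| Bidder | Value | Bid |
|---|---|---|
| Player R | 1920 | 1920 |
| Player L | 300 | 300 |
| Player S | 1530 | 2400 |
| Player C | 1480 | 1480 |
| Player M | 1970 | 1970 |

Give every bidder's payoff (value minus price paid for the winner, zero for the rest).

Bids in descending order: Player S 2400; Player M 1970; Player R 1920; Player C 1480; Player L 300.
Player S has the top bid and wins; the price is the second-highest bid, 1970.
Player S's payoff = 1530 − 1970 = -440. All other bidders lose, so their payoff is 0.

Payoffs: Player R 0, Player L 0, Player S -440, Player C 0, Player M 0.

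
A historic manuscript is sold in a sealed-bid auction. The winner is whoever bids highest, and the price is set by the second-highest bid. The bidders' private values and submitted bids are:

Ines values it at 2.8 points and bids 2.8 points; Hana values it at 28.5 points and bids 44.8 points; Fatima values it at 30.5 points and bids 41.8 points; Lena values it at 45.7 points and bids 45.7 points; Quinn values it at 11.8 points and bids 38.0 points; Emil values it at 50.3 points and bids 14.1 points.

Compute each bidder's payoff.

Sorted high to low: Lena 45.7 points; Hana 44.8 points; Fatima 41.8 points; Quinn 38.0 points; Emil 14.1 points; Ines 2.8 points.
Lena has the top bid and wins; the price is the second-highest bid, 44.8 points.
Lena's payoff = 45.7 points − 44.8 points = 0.9 points. All other bidders lose, so their payoff is 0.

Ines 0.0 points, Hana 0.0 points, Fatima 0.0 points, Lena 0.9 points, Quinn 0.0 points, Emil 0.0 points.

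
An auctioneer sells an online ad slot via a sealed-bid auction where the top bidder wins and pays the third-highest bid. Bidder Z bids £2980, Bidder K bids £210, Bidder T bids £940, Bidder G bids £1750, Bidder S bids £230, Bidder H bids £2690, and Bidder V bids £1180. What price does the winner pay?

£1750

Bids in descending order: Bidder Z £2980, then Bidder H £2690, then Bidder G £1750, then Bidder V £1180, then Bidder T £940, then Bidder S £230, then Bidder K £210.
Bidder Z is the highest bidder, so Bidder Z wins.
Under the third-price rule, the price is the third-highest bid: £1750.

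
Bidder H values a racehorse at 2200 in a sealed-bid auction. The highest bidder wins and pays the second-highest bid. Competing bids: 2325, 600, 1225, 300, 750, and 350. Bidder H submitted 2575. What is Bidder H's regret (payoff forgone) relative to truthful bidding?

Regret: 125.

The highest competing bid is 2325.
Bidding truthfully at 2200: the top bid is 2325 (a rival), so Bidder H loses. Payoff = 0.
Bidding 2575: Bidder H has the top bid, wins, and pays the second-highest bid 2325. Payoff = 2200 − 2325 = -125.
Regret = truthful payoff − actual payoff = 0 − -125 = 125.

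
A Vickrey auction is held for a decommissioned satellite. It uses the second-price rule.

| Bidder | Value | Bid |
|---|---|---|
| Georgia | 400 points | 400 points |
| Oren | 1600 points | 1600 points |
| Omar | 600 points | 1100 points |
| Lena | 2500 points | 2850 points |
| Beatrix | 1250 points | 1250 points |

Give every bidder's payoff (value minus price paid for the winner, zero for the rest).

Bids in descending order: Lena 2850 points, then Oren 1600 points, then Beatrix 1250 points, then Omar 1100 points, then Georgia 400 points.
Lena has the top bid and wins; the price is the second-highest bid, 1600 points.
Lena's payoff = 2500 points − 1600 points = 900 points. All other bidders lose, so their payoff is 0.

Georgia 0 points, Oren 0 points, Omar 0 points, Lena 900 points, Beatrix 0 points.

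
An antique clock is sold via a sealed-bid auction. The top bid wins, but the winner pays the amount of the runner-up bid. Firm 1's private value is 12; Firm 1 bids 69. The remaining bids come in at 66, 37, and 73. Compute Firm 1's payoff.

The bidder's payoff: 0.

Highest competing bid: 73.
Firm 1's bid 69 is not the highest, so Firm 1 loses, pays nothing, and earns zero payoff.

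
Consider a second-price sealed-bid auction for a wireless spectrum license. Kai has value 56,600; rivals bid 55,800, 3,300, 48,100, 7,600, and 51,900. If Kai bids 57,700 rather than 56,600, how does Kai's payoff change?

The highest competing bid is 55,800.
Bidding truthfully at 56,600: Kai has the top bid, wins, and pays the second-highest bid 55,800. Payoff = 56,600 − 55,800 = 800.
Bidding 57,700: Kai has the top bid, wins, and pays the second-highest bid 55,800. Payoff = 56,600 − 55,800 = 800.
Change = 800 − 800 = 0.

0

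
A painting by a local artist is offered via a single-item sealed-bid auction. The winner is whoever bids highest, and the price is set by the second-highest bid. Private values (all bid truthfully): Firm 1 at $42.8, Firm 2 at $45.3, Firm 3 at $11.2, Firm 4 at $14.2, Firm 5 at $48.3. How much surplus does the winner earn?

$3.0

Sorted high to low: Firm 5 $48.3; Firm 2 $45.3; Firm 1 $42.8; Firm 4 $14.2; Firm 3 $11.2.
Firm 5 wins with the top bid and pays the second-highest, $45.3.
Surplus = $48.3 − $45.3 = $3.0.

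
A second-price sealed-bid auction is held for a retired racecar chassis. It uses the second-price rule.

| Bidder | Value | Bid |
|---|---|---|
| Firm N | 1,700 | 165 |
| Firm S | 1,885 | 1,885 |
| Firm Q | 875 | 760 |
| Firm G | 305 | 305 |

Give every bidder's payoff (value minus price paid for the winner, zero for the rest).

Payoffs: Firm N 0, Firm S 1,125, Firm Q 0, Firm G 0.

Bids in descending order: Firm S 1,885 > Firm Q 760 > Firm G 305 > Firm N 165.
Firm S has the top bid and wins; the price is the second-highest bid, 760.
Firm S's payoff = 1,885 − 760 = 1,125. All other bidders lose, so their payoff is 0.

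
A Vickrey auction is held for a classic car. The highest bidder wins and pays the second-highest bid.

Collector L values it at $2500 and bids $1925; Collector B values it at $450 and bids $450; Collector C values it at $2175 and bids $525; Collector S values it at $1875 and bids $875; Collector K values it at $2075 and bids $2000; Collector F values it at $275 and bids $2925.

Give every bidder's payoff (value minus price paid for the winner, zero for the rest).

Payoffs: Collector L $0, Collector B $0, Collector C $0, Collector S $0, Collector K $0, Collector F -$1725.

Bids in descending order: Collector F $2925, then Collector K $2000, then Collector L $1925, then Collector S $875, then Collector C $525, then Collector B $450.
Collector F has the top bid and wins; the price is the second-highest bid, $2000.
Collector F's payoff = $275 − $2000 = -$1725. All other bidders lose, so their payoff is 0.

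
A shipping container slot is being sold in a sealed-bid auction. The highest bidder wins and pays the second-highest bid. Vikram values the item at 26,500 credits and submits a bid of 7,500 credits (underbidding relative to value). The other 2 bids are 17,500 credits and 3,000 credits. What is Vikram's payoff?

Vikram's payoff: 0 credits.

Highest competing bid: 17,500 credits.
Vikram's bid 7,500 credits is not the highest, so Vikram loses, pays nothing, and earns zero payoff.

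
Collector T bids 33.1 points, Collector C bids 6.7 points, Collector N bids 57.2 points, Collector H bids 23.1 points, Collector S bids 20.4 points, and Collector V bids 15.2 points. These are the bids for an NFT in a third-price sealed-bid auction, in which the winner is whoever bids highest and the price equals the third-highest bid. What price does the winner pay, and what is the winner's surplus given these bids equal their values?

The winner pays 23.1 points for a surplus of 34.1 points.

Ranking the bids: Collector N 57.2 points; Collector T 33.1 points; Collector H 23.1 points; Collector S 20.4 points; Collector V 15.2 points; Collector C 6.7 points.
Collector N is the highest bidder, so Collector N wins.
Under the third-price rule, the price is the third-highest bid: 23.1 points.
Surplus = 57.2 points − 23.1 points = 34.1 points.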